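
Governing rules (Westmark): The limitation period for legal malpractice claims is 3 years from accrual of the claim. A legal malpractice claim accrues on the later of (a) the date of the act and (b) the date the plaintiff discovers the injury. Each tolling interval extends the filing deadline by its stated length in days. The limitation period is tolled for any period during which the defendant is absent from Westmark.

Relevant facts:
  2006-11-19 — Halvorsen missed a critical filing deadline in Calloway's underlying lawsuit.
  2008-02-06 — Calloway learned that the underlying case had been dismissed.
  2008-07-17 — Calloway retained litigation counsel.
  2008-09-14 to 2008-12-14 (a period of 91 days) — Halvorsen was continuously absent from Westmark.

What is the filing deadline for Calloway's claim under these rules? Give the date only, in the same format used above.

2011-05-08

Because discovery on 2008-02-06 post-dates the 2006-11-19 act, accrual under the later-of rule falls on 2008-02-06.
3 years from 2008-02-06 is 2011-02-06.
Because the defendant's absence from the jurisdiction ran from 2008-09-14 to 2008-12-14, the deadline is extended by 91 days to 2011-05-08.
Nothing else in the chronology tolls or restarts the period.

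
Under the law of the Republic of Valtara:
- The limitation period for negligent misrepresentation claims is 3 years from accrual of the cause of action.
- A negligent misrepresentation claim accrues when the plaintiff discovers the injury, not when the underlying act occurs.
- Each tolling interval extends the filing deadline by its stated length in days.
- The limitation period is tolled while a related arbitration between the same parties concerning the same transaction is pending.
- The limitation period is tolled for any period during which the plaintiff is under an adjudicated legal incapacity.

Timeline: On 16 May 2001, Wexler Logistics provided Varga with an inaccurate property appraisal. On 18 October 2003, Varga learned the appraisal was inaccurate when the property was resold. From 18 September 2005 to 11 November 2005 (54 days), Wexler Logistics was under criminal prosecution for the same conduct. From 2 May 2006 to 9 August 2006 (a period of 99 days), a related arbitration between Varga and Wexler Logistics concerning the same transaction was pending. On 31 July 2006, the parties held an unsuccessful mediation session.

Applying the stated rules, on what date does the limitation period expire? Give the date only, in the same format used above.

Under the discovery rule, the claim accrued on 18 October 2003, when Varga discovered the injury — not on the 16 May 2001 date of the underlying act.
Adding the 3 years base period to 18 October 2003 gives a deadline of 18 October 2006, before any tolling.
The pending related arbitration from 2 May 2006 to 9 August 2006 tolled the period for 99 days, extending the deadline to 25 January 2007.
Although a criminal prosecution ran from 18 September 2005 to 11 November 2005, the stated rules do not make that a tolling event, so it is disregarded.
Nothing else in the chronology tolls or restarts the period.

25 January 2007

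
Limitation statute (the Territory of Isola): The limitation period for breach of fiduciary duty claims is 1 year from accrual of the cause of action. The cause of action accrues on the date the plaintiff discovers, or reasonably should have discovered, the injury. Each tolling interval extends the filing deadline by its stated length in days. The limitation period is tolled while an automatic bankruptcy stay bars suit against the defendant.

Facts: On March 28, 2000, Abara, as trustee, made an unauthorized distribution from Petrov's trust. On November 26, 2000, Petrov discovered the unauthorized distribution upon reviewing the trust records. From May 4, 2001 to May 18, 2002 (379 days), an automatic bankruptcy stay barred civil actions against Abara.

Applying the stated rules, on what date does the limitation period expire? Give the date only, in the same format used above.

December 10, 2002

The claim did not accrue until Petrov discovered the injury on November 26, 2000; the March 28, 2000 act date does not start the clock under the stated rule.
Adding the 1 year base period to November 26, 2000 gives a deadline of November 26, 2001, before any tolling.
The automatic bankruptcy stay from May 4, 2001 to May 18, 2002 tolled the period for 379 days, extending the deadline to December 10, 2002.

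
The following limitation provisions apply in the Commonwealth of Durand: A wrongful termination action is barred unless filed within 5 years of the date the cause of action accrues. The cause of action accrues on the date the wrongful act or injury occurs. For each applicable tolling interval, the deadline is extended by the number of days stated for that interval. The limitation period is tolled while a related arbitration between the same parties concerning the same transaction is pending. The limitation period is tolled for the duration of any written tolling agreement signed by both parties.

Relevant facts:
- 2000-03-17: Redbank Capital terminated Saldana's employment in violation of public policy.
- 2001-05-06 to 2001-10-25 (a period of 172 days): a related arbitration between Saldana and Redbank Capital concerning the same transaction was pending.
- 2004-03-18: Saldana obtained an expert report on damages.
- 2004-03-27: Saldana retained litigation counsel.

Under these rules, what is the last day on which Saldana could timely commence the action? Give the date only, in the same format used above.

The limitation period began to run on 2000-03-17.
Adding the 5 years base period to 2000-03-17 gives a deadline of 2005-03-17, before any tolling.
The pending related arbitration from 2001-05-06 to 2001-10-25 tolled the period for 172 days, extending the deadline to 2005-09-05.
None of the other events listed affects the running of the period under the stated rules.

2005-09-05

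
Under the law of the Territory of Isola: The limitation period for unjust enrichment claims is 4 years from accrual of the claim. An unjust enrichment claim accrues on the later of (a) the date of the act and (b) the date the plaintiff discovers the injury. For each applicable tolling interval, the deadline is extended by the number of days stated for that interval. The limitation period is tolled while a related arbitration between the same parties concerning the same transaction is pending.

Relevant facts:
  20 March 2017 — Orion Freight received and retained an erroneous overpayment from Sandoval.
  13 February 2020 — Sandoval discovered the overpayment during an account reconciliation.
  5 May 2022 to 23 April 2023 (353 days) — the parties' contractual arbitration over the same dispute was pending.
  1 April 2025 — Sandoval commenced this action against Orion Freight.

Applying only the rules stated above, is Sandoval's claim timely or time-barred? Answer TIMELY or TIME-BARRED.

TIME-BARRED

The claim accrued on 13 February 2020 — the later of the 20 March 2017 act and the 13 February 2020 discovery.
The untolled deadline — 4 years after 13 February 2020 — is 13 February 2024.
The pending related arbitration from 5 May 2022 to 23 April 2023 tolled the period for 353 days, extending the deadline to 31 January 2025.
Filing on 1 April 2025 missed the 31 January 2025 deadline — the action is time-barred.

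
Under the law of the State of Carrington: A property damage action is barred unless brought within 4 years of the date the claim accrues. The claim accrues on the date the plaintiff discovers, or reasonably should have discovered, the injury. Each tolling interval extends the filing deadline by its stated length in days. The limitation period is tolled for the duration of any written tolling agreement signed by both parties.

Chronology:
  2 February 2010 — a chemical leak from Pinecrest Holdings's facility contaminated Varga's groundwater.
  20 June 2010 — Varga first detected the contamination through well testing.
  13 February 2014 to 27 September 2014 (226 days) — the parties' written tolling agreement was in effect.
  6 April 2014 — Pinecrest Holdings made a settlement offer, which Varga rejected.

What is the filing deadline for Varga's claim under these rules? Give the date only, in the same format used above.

1 February 2015

Under the discovery rule, the claim accrued on 20 June 2010, when Varga discovered the injury — not on the 2 February 2010 date of the underlying act.
4 years from 20 June 2010 is 20 June 2014.
The period was tolled for 226 days by the written tolling agreement (13 February 2014 to 27 September 2014), pushing the deadline to 1 February 2015.
The other events in the timeline have no effect on the limitation period under the stated rules.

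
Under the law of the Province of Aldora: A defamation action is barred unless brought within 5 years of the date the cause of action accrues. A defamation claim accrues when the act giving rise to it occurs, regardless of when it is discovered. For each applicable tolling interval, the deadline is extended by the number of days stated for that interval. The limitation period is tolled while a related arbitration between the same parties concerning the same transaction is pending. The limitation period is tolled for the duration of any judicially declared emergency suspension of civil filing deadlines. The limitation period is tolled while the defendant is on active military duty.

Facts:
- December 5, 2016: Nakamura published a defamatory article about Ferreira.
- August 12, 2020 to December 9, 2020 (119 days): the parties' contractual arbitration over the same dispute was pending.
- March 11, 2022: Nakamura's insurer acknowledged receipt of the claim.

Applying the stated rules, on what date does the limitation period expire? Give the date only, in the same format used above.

The limitation period began to run on December 5, 2016.
Adding the 5 years base period to December 5, 2016 gives a deadline of December 5, 2021, before any tolling.
The period was tolled for 119 days by the pending related arbitration (August 12, 2020 to December 9, 2020), pushing the deadline to April 3, 2022.
None of the other events listed affects the running of the period under the stated rules.

April 3, 2022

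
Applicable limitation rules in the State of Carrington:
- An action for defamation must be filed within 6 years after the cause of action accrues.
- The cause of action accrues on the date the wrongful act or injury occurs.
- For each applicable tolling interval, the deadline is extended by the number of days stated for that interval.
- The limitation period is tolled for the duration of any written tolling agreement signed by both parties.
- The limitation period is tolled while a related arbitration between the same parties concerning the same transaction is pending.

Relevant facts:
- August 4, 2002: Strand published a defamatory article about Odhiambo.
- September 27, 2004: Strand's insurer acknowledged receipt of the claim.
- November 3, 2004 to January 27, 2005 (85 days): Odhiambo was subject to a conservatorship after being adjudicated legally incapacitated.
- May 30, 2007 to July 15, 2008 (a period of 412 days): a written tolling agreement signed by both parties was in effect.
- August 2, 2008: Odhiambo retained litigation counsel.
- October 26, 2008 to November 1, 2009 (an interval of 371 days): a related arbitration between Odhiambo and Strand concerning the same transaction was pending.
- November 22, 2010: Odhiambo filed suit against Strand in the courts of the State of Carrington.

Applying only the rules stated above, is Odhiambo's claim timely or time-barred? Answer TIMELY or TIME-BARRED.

The cause of action accrued on August 4, 2002, the date of the act.
Adding the 6 years base period to August 4, 2002 gives a deadline of August 4, 2008, before any tolling.
The period was tolled for 412 days by the written tolling agreement (May 30, 2007 to July 15, 2008), pushing the deadline to September 20, 2009.
Because the pending related arbitration ran from October 26, 2008 to November 1, 2009, the deadline is extended by 371 days to September 26, 2010.
No stated provision tolls the period for the plaintiff's incapacity, so the interval from November 3, 2004 to January 27, 2005 has no effect on the deadline.
The other events in the timeline have no effect on the limitation period under the stated rules.
The November 22, 2010 filing falls after the September 26, 2010 deadline; the claim is time-barred.

TIME-BARRED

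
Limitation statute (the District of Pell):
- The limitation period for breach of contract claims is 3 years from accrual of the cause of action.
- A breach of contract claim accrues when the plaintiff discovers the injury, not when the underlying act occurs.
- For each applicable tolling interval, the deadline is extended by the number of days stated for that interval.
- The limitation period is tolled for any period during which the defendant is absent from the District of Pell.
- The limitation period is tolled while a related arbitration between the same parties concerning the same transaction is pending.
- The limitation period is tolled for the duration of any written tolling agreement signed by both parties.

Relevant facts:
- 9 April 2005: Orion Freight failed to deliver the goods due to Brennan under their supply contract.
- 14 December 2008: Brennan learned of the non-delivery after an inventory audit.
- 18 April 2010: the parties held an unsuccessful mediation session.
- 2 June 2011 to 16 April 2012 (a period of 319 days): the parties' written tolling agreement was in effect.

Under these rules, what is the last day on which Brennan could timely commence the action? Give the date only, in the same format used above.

Under the discovery rule, the claim accrued on 14 December 2008, when Brennan discovered the injury — not on the 9 April 2005 date of the underlying act.
Adding the 3 years base period to 14 December 2008 gives a deadline of 14 December 2011, before any tolling.
The period was tolled for 319 days by the written tolling agreement (2 June 2011 to 16 April 2012), pushing the deadline to 28 October 2012.
Nothing else in the chronology tolls or restarts the period.

28 October 2012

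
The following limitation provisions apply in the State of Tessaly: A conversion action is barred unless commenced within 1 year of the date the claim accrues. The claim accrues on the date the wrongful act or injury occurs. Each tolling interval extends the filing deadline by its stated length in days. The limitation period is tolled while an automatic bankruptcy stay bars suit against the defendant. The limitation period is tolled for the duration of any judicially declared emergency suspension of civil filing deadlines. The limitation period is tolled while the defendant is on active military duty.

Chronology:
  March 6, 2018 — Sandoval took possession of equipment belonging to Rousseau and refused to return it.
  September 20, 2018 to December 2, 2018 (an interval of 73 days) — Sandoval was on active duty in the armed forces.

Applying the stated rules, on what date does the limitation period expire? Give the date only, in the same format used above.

May 18, 2019

The claim accrued on March 6, 2018, when the wrongful act occurred.
The untolled deadline — 1 year after March 6, 2018 — is March 6, 2019.
The period was tolled for 73 days by the defendant's active military service (September 20, 2018 to December 2, 2018), pushing the deadline to May 18, 2019.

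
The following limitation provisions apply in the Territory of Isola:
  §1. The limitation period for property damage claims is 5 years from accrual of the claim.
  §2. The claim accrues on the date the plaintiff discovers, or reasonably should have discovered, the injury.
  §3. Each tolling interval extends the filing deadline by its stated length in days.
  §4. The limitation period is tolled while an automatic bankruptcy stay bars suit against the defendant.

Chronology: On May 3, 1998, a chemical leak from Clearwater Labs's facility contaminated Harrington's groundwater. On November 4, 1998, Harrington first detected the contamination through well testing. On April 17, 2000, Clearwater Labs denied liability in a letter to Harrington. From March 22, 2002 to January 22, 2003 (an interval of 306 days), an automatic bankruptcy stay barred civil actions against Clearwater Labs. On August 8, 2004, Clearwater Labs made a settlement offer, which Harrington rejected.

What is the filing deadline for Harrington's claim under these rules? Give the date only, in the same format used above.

September 5, 2004

Under the discovery rule, the claim accrued on November 4, 1998, when Harrington discovered the injury — not on the May 3, 1998 date of the underlying act.
The untolled deadline — 5 years after November 4, 1998 — is November 4, 2003.
The period was tolled for 306 days by the automatic bankruptcy stay (March 22, 2002 to January 22, 2003), pushing the deadline to September 5, 2004.
The other events in the timeline have no effect on the limitation period under the stated rules.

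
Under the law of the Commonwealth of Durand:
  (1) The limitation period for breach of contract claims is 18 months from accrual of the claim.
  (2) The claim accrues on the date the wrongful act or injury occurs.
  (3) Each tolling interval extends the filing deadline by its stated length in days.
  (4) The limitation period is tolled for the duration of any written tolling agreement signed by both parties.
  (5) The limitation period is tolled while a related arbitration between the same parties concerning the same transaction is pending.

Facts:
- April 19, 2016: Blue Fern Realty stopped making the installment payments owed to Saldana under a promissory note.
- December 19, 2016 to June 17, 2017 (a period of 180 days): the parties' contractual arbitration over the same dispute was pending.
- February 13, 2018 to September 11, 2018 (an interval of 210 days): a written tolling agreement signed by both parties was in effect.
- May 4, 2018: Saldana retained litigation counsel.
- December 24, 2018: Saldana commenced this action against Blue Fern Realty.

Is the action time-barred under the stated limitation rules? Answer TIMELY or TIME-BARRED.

TIME-BARRED

The claim accrued on April 19, 2016, the date of the act.
Adding the 18 months base period to April 19, 2016 gives a deadline of October 19, 2017, before any tolling.
The period was tolled for 180 days by the pending related arbitration (December 19, 2016 to June 17, 2017), pushing the deadline to April 17, 2018.
Because the written tolling agreement ran from February 13, 2018 to September 11, 2018, the deadline is extended by 210 days to November 13, 2018.
Nothing else in the chronology tolls or restarts the period.
The December 24, 2018 filing falls after the November 13, 2018 deadline; the claim is time-barred.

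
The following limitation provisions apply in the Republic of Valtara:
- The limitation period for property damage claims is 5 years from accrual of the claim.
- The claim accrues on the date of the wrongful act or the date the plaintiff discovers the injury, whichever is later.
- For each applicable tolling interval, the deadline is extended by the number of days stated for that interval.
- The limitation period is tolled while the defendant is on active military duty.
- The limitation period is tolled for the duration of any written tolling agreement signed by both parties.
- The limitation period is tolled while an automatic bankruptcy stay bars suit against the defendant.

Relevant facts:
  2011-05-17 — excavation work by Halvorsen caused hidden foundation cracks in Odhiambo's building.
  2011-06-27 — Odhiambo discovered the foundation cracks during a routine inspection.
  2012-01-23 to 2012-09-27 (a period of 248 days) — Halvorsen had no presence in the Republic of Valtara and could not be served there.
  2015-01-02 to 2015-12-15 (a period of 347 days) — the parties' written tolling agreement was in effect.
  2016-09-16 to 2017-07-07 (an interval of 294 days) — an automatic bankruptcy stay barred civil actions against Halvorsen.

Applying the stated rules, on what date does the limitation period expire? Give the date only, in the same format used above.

The claim accrued on 2011-06-27 — the later of the 2011-05-17 act and the 2011-06-27 discovery.
The untolled deadline — 5 years after 2011-06-27 — is 2016-06-27.
The written tolling agreement from 2015-01-02 to 2015-12-15 tolled the period for 347 days, extending the deadline to 2017-06-09.
The automatic bankruptcy stay from 2016-09-16 to 2017-07-07 tolled the period for 294 days, extending the deadline to 2018-03-30.
Although the defendant's absence ran from 2012-01-23 to 2012-09-27, the stated rules do not make that a tolling event, so it is disregarded.

2018-03-30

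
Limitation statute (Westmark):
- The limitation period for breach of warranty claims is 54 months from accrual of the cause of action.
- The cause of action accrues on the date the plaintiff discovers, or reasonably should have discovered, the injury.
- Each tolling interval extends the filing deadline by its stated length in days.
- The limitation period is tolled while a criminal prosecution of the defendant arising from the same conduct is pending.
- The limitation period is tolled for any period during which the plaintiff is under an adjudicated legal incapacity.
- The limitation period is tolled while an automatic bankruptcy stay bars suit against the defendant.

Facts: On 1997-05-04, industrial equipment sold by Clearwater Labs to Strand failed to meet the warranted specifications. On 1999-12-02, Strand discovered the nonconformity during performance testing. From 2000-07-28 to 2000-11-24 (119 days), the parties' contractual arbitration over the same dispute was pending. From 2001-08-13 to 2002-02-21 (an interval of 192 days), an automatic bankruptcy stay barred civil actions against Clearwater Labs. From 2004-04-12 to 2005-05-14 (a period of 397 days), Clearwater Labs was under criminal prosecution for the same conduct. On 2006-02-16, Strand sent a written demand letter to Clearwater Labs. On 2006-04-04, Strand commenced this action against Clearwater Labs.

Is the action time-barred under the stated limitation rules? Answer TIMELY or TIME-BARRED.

TIME-BARRED

The claim did not accrue until Strand discovered the injury on 1999-12-02; the 1997-05-04 act date does not start the clock under the stated rule.
54 months from 1999-12-02 is 2004-06-02.
The automatic bankruptcy stay from 2001-08-13 to 2002-02-21 tolled the period for 192 days, extending the deadline to 2004-12-11.
Because the pending criminal prosecution ran from 2004-04-12 to 2005-05-14, the deadline is extended by 397 days to 2006-01-12.
The pending related arbitration from 2000-07-28 to 2000-11-24 does not toll the period, because no stated rule makes a pending arbitration a tolling event.
Nothing else in the chronology tolls or restarts the period.
The 2006-04-04 filing falls after the 2006-01-12 deadline; the claim is time-barred.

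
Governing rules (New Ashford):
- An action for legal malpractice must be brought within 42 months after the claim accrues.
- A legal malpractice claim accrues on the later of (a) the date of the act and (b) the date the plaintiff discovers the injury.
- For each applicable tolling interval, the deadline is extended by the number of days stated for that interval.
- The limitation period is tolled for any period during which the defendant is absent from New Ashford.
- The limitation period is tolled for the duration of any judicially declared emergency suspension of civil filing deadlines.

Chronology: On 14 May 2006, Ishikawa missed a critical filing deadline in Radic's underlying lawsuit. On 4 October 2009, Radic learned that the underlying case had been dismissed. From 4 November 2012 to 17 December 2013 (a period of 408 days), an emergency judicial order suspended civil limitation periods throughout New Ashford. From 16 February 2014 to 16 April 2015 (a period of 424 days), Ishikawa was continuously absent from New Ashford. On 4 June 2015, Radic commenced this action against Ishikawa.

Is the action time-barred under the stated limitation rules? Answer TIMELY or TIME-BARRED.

Taking the later of the act (14 May 2006) and discovery (4 October 2009), the claim accrued on 4 October 2009.
The untolled deadline — 42 months after 4 October 2009 — is 4 April 2013.
The emergency suspension of filing deadlines from 4 November 2012 to 17 December 2013 tolled the period for 408 days, extending the deadline to 17 May 2014.
The defendant's absence from the jurisdiction from 16 February 2014 to 16 April 2015 tolled the period for 424 days, extending the deadline to 15 July 2015.
Filing on 4 June 2015 beat the 15 July 2015 deadline — the action is timely.

TIMELY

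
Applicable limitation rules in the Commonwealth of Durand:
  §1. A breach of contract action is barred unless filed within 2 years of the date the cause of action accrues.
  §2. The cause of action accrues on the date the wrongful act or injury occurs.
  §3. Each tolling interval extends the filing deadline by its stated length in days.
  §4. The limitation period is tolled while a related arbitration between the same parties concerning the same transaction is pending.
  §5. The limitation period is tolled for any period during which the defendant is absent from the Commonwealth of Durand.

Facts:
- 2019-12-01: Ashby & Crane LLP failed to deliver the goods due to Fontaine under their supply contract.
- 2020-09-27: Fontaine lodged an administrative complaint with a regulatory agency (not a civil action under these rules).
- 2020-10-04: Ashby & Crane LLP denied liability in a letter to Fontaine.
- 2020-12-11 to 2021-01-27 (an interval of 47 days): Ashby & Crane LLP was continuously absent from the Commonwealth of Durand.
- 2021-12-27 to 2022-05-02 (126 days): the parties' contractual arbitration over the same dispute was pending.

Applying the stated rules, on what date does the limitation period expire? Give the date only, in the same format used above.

The claim accrued on 2019-12-01, when the wrongful act occurred.
2 years from 2019-12-01 is 2021-12-01.
The period was tolled for 47 days by the defendant's absence from the jurisdiction (2020-12-11 to 2021-01-27), pushing the deadline to 2022-01-17.
The period was tolled for 126 days by the pending related arbitration (2021-12-27 to 2022-05-02), pushing the deadline to 2022-05-23.
The other events in the timeline have no effect on the limitation period under the stated rules.

2022-05-23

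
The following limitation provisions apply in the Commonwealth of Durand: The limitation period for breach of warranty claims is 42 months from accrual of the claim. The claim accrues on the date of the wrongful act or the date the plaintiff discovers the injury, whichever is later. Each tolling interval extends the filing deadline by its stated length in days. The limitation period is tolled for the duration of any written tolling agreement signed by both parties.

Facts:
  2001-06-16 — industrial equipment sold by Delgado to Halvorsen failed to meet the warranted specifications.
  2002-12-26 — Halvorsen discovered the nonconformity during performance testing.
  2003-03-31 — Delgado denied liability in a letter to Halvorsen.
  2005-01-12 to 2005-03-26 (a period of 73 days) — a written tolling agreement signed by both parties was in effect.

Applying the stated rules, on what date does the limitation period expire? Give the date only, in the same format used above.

The claim accrued on 2002-12-26 — the later of the 2001-06-16 act and the 2002-12-26 discovery.
42 months from 2002-12-26 is 2006-06-26.
The written tolling agreement from 2005-01-12 to 2005-03-26 tolled the period for 73 days, extending the deadline to 2006-09-07.
The other events in the timeline have no effect on the limitation period under the stated rules.

2006-09-07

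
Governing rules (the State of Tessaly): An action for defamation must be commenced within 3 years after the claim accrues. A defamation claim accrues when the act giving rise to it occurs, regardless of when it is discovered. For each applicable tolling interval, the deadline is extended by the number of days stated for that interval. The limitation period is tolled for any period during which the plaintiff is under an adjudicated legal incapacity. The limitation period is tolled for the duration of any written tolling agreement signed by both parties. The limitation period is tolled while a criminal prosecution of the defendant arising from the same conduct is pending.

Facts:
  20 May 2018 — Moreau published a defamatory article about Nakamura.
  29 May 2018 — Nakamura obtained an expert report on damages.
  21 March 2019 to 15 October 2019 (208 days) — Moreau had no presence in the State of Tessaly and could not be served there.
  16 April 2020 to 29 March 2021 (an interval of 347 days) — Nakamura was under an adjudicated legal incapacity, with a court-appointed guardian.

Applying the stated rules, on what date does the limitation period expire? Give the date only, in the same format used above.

The claim accrued on 20 May 2018, the date of the act.
The untolled deadline — 3 years after 20 May 2018 — is 20 May 2021.
The period was tolled for 347 days by the plaintiff's legal incapacity (16 April 2020 to 29 March 2021), pushing the deadline to 2 May 2022.
The defendant's absence from the jurisdiction from 21 March 2019 to 15 October 2019 does not toll the period, because no stated rule makes the defendant's absence a tolling event.
None of the other events listed affects the running of the period under the stated rules.

2 May 2022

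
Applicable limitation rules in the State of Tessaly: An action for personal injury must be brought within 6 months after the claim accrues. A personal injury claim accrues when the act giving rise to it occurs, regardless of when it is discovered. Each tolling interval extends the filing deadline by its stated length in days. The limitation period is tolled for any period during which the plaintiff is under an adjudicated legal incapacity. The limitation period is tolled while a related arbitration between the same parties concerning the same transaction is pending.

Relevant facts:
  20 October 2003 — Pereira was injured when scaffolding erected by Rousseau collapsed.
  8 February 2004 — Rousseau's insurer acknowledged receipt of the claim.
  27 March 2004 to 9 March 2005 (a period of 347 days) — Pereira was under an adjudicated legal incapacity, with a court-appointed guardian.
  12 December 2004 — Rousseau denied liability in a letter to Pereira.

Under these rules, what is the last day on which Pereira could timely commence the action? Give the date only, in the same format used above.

The claim accrued on 20 October 2003, the date of the act.
6 months from 20 October 2003 is 20 April 2004.
Because the plaintiff's legal incapacity ran from 27 March 2004 to 9 March 2005, the deadline is extended by 347 days to 2 April 2005.
The other events in the timeline have no effect on the limitation period under the stated rules.

2 April 2005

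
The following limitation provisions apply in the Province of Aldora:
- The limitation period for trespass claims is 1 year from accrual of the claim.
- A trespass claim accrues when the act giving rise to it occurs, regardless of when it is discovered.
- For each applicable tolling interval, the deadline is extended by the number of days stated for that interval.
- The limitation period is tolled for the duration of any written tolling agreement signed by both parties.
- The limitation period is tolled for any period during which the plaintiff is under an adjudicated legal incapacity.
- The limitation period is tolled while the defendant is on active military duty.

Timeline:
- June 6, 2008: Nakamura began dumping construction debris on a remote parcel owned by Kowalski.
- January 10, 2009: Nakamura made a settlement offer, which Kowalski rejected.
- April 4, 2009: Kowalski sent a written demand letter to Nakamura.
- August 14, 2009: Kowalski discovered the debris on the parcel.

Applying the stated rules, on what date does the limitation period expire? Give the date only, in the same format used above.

June 6, 2009

Accrual is governed by the date of the act, so the period began to run on June 6, 2008; the later discovery on August 14, 2009 is irrelevant under the stated rule.
Adding the 1 year base period to June 6, 2008 gives a deadline of June 6, 2009, before any tolling.
The other events in the timeline have no effect on the limitation period under the stated rules.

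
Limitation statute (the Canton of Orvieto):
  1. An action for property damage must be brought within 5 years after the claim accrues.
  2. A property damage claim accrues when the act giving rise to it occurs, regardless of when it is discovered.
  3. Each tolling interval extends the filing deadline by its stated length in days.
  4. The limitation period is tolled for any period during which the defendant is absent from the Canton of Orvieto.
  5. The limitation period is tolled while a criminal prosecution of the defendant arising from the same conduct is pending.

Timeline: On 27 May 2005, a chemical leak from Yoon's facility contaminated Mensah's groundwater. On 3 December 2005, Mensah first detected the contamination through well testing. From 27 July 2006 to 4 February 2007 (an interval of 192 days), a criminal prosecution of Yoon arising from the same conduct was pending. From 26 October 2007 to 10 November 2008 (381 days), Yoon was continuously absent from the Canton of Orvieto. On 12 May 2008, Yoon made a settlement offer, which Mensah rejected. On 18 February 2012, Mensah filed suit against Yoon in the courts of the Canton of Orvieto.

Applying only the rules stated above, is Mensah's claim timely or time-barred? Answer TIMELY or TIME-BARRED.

Because the rule ties accrual to occurrence, the claim accrued on 27 May 2005, not on the 3 December 2005 discovery date.
Adding the 5 years base period to 27 May 2005 gives a deadline of 27 May 2010, before any tolling.
Because the pending criminal prosecution ran from 27 July 2006 to 4 February 2007, the deadline is extended by 192 days to 5 December 2010.
The period was tolled for 381 days by the defendant's absence from the jurisdiction (26 October 2007 to 10 November 2008), pushing the deadline to 21 December 2011.
Nothing else in the chronology tolls or restarts the period.
Filing on 18 February 2012 missed the 21 December 2011 deadline — the action is time-barred.

TIME-BARRED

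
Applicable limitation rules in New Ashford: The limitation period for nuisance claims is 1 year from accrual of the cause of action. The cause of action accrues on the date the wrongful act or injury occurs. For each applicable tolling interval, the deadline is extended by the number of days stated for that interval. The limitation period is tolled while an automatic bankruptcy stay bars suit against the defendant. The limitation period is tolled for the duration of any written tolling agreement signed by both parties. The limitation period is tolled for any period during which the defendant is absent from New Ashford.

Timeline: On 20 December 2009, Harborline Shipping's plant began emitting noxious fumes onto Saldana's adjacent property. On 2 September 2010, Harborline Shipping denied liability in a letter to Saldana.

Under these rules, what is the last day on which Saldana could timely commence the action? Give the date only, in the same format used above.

The cause of action accrued on 20 December 2009, the date of the act.
The untolled deadline — 1 year after 20 December 2009 — is 20 December 2010.
The other events in the timeline have no effect on the limitation period under the stated rules.

20 December 2010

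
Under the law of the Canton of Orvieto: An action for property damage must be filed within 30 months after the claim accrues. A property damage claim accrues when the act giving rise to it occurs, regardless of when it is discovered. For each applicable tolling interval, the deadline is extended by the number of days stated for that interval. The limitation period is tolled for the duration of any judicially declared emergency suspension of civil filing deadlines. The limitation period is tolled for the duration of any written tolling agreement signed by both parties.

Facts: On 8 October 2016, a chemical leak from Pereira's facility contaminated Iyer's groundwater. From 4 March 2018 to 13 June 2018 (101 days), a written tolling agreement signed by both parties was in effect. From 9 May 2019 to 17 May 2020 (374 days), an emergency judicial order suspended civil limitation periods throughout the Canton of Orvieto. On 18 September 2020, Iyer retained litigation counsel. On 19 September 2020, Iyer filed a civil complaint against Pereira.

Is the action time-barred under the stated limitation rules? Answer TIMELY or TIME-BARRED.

TIME-BARRED

The claim accrued on 8 October 2016, the date of the act.
30 months from 8 October 2016 is 8 April 2019.
Because the written tolling agreement ran from 4 March 2018 to 13 June 2018, the deadline is extended by 101 days to 18 July 2019.
The emergency suspension of filing deadlines from 9 May 2019 to 17 May 2020 tolled the period for 374 days, extending the deadline to 26 July 2020.
None of the other events listed affects the running of the period under the stated rules.
Iyer filed on 19 September 2020, after the 26 July 2020 deadline, so the action is time-barred.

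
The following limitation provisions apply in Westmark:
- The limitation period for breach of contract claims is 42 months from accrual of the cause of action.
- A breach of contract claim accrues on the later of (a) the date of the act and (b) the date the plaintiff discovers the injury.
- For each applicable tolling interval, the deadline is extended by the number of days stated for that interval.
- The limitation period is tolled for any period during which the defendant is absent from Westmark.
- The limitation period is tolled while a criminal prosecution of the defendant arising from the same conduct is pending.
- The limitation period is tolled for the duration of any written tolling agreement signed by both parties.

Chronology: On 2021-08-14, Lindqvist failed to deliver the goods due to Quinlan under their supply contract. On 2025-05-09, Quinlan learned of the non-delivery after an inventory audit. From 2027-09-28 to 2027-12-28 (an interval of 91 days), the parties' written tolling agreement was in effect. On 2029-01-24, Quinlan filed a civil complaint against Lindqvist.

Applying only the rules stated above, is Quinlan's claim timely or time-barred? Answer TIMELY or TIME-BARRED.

TIMELY

The claim accrued on 2025-05-09 — the later of the 2021-08-14 act and the 2025-05-09 discovery.
42 months from 2025-05-09 is 2028-11-09.
The period was tolled for 91 days by the written tolling agreement (2027-09-28 to 2027-12-28), pushing the deadline to 2029-02-08.
The 2029-01-24 filing precedes the 2029-02-08 deadline; the claim is timely.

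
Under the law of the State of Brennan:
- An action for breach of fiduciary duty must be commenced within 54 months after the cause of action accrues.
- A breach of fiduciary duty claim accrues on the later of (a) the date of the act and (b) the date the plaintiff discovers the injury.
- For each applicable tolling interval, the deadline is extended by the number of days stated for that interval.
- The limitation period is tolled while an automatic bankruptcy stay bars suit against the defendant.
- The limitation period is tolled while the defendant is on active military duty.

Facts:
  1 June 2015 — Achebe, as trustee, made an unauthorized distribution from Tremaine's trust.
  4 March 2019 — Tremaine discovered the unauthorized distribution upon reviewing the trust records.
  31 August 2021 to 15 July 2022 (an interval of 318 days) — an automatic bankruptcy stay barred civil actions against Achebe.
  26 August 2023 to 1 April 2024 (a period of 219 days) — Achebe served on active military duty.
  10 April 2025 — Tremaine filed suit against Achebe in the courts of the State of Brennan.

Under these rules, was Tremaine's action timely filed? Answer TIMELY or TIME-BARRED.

TIME-BARRED

The claim accrued on 4 March 2019 — the later of the 1 June 2015 act and the 4 March 2019 discovery.
Adding the 54 months base period to 4 March 2019 gives a deadline of 4 September 2023, before any tolling.
Because the automatic bankruptcy stay ran from 31 August 2021 to 15 July 2022, the deadline is extended by 318 days to 18 July 2024.
The period was tolled for 219 days by the defendant's active military service (26 August 2023 to 1 April 2024), pushing the deadline to 22 February 2025.
Tremaine filed on 10 April 2025, after the 22 February 2025 deadline, so the action is time-barred.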